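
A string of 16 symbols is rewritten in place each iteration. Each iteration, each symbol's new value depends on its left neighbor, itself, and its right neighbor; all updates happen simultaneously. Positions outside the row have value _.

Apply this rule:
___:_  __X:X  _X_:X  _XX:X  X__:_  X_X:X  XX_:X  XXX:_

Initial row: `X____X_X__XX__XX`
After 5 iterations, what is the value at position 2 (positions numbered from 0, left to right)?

X___XXXX_XXX_XXX
X__XX__XXX_XXX_X
X_XXX_XX_XXX_XXX
XXX_XXXXXX_XXX_X
X_XXX____XXX_XXX
position 2 holds X

X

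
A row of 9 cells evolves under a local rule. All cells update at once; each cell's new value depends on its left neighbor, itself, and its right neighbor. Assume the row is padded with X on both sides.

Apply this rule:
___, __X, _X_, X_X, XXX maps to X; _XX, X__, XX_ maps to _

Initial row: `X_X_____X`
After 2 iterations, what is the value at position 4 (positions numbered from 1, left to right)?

X

_XX_XXXX_
X__X_XX_X
position 4 holds X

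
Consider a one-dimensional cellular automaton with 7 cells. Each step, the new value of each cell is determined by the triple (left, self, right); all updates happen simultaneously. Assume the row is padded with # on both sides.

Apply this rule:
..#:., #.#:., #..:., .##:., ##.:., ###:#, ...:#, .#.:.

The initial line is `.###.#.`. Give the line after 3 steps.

.##....

..#....
....##.
.##....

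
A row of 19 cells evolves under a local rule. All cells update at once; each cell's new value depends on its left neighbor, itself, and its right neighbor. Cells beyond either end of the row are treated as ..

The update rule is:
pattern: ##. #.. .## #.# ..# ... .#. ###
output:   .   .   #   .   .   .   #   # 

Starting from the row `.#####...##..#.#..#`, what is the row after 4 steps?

.####....#...#.#..#
.###.....#...#.#..#
.##......#...#.#..#
.#.......#...#.#..#

.#.......#...#.#..#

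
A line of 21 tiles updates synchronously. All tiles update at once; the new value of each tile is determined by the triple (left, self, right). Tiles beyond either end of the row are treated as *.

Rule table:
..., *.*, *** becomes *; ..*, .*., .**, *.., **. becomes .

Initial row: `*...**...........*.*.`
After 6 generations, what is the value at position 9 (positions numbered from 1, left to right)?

*

generation 1: ..*....*********..*.*
generation 2: ....**..*******....*.
generation 3: .**......*****..**..*
generation 4: *...****..***........
generation 5: ..*..**....*..******.
generation 6: ........**.....****.*
position 9 holds *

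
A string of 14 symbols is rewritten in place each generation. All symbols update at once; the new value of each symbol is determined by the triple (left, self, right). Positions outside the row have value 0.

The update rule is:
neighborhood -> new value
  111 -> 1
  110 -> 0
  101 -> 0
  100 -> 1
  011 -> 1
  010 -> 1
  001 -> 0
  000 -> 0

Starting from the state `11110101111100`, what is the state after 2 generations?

11010101110011

generation 1: 11100101111010
generation 2: 11010101110011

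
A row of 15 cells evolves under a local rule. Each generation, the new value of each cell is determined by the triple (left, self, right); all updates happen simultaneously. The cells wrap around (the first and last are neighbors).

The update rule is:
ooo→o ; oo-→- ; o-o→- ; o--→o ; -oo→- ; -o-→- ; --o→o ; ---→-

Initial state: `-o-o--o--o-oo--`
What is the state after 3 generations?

o---o---o-oo-o-

o---oo-oo----o-
-o-o-----o--o--
o---o---o-oo-o-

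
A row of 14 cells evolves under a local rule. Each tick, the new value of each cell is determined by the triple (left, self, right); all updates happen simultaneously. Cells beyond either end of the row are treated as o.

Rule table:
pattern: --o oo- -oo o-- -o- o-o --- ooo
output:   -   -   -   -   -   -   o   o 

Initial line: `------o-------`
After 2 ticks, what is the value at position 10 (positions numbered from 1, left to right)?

-oooo---ooooo-
--oo--o--ooo--
position 10 holds o

o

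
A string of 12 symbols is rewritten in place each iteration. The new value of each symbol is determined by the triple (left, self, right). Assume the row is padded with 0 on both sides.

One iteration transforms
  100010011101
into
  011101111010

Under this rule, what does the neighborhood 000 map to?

1

At position 2 the neighborhood is 000; the next row has 1 there.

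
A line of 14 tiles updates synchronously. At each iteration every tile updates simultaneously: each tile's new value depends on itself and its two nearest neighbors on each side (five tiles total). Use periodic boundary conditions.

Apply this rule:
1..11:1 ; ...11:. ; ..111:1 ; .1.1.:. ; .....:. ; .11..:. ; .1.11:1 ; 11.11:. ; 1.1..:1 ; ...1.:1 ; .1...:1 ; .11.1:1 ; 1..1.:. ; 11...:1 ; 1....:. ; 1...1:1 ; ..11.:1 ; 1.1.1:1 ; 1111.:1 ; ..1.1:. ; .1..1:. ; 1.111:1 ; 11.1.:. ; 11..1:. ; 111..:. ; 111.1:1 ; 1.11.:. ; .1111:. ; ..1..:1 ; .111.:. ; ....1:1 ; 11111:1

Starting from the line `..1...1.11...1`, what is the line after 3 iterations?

111..1.11.1.1.

..1111.1..1111
.11.11.1.11.1.
111..1.11.1.1.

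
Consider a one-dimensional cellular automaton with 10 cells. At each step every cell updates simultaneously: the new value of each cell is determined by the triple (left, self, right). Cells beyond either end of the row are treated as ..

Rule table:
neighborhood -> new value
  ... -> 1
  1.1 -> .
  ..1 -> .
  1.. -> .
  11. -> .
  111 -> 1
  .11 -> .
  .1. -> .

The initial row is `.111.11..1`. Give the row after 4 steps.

1.....11..

..1.......
1...111111
..1..1111.
1.....11..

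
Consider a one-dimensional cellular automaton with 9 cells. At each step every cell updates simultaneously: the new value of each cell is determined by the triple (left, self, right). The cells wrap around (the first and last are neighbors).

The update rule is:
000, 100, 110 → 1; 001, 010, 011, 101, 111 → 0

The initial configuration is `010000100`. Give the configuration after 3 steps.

step 1: 001110011
step 2: 100011001
step 3: 111001100

111001100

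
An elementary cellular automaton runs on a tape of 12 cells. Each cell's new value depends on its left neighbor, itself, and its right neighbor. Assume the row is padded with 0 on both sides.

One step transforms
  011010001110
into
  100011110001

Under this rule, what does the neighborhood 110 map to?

0

At position 2 the neighborhood is 110; the next row has 0 there.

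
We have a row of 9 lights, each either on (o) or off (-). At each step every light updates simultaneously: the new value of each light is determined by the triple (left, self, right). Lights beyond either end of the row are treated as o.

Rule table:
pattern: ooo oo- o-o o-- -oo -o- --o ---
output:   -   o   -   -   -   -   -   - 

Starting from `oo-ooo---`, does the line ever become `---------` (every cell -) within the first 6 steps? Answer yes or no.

step 1: -o---o---
step 2: ---------
all cells are - at step 2

yes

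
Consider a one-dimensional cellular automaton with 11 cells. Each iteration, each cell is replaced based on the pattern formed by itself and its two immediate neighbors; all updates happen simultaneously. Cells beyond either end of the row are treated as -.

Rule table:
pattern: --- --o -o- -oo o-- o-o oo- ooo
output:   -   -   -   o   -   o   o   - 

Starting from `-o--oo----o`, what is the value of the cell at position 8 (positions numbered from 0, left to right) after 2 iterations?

----oo-----
----oo-----
position 8 holds -

-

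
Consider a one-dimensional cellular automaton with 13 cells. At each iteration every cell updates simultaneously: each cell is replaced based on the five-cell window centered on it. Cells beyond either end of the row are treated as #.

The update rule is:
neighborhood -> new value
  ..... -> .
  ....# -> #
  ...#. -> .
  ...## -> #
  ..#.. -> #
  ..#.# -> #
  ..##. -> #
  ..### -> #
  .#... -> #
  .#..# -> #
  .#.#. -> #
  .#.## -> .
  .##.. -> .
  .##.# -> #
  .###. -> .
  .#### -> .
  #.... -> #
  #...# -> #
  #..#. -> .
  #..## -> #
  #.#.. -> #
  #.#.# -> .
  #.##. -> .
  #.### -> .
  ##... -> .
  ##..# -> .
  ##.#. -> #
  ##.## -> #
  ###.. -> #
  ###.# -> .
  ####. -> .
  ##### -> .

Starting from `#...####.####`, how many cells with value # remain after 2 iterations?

#.###...#....
.#..#.#.#####
count of #: 8

8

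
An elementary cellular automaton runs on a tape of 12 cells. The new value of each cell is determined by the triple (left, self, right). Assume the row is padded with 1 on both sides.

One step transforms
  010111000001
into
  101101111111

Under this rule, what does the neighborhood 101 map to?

At position 0 the neighborhood is 101; the next row has 1 there.

1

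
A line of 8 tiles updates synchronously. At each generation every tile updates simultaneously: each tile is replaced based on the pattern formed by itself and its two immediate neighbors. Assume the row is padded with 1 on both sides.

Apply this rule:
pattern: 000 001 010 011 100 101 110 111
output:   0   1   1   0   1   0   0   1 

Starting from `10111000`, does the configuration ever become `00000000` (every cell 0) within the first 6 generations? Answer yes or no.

00010101
10110100
00000111
10001011
01011001
01000110
generation 6 is 01000110, still not uniform 0

no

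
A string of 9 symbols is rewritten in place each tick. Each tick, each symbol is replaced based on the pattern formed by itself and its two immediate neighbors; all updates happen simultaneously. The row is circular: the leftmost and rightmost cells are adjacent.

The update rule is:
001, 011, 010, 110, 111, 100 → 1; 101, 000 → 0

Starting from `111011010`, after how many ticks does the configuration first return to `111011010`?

111011010

1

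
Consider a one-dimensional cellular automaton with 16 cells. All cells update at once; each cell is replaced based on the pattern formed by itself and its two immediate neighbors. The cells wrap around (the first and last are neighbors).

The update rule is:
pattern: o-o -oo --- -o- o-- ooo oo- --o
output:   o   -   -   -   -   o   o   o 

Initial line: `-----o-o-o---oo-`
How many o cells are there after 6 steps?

5

----o-o-o---o-o-
---o-o-o---o-o--
--o-o-o---o-o---
-o-o-o---o-o----
o-o-o---o-o-----
-o-o---o-o-----o
count of o: 5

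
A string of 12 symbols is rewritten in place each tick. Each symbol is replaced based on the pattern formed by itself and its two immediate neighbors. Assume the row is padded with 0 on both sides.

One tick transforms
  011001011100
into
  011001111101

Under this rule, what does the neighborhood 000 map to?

At position 11 the neighborhood is 000; the next row has 1 there.

1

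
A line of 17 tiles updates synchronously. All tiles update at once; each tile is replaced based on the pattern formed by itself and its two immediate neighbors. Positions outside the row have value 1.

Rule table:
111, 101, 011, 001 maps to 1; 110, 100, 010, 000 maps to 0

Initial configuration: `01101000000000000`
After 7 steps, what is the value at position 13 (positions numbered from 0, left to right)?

1

step 1: 11010000000000001
step 2: 10100000000000011
step 3: 01000000000000111
step 4: 10000000000001111
step 5: 00000000000011111
step 6: 00000000000111111
step 7: 00000000001111111
position 13 holds 1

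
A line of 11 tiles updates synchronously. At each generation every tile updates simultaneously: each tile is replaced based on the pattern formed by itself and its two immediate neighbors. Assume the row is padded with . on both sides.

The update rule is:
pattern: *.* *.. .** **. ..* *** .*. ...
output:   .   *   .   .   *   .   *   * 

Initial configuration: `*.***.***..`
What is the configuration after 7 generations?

*........**
*********..
.........**
*********..  (repeats generation 2; period 2)
generation 7: .........**

.........**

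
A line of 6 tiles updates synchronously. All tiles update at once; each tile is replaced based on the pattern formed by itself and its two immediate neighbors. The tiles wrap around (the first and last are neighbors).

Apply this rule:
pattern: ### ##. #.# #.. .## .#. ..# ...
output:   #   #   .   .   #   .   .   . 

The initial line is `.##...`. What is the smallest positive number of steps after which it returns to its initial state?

1

.##...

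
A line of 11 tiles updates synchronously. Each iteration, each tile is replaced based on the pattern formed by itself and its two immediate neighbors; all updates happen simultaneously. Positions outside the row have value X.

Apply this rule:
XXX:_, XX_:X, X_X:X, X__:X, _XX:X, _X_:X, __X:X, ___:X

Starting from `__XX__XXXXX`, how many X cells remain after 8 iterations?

5

XXXXXXX____
______XXXXX
XXXXXXX____  (repeats iteration 1; period 2)
iteration 8: ______XXXXX
count of X: 5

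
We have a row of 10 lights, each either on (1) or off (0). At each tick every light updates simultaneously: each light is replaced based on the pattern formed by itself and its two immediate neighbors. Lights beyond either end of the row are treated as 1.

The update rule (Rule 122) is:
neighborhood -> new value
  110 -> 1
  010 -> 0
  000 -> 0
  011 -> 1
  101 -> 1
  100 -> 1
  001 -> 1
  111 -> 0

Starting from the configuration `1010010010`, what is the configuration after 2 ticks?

1101101101
0111111111

0111111111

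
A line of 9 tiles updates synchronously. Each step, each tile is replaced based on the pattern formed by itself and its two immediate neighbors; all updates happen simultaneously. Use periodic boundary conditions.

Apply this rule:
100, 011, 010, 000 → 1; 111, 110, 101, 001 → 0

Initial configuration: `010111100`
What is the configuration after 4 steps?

010111010

010100011
010111010
010100011  (repeats step 1; period 2)
step 4: 010111010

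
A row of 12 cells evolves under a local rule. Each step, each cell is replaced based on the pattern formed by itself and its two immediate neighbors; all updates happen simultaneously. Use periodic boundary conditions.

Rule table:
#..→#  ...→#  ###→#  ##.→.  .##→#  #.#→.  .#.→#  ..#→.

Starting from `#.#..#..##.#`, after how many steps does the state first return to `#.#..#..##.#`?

..##.##.#..#
#.#..#..##.#

2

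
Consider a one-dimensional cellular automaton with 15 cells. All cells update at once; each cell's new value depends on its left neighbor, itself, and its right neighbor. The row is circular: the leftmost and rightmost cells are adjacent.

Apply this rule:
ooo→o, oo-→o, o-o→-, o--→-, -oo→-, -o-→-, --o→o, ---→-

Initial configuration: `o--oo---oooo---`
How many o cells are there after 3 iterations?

4

--o-o--o-ooo--o
-o----o---oo-o-
o----o---o-o---
count of o: 4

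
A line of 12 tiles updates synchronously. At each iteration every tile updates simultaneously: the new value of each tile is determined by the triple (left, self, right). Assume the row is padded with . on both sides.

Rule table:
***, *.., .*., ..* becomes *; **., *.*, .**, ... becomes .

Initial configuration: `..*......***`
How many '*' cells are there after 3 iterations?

.***....*.*.
*.*.*..**.**
*.*.***.....
count of *: 5

5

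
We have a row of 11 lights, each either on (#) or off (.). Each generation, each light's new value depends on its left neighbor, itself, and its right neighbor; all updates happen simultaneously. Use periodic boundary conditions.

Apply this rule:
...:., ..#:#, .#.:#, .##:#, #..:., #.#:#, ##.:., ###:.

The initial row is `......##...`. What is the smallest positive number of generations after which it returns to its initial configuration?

11

.....##....
....##.....
...##......
..##.......
.##........
##.........
#.........#
.........##
........##.
.......##..
......##...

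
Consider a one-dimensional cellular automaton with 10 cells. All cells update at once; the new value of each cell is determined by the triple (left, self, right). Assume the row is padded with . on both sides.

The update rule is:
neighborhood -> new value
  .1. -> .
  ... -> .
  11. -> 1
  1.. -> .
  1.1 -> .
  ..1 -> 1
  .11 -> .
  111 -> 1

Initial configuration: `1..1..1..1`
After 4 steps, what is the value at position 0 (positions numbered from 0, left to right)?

..1..1..1.
.1..1..1..
1..1..1...
..1..1....
position 0 holds .

.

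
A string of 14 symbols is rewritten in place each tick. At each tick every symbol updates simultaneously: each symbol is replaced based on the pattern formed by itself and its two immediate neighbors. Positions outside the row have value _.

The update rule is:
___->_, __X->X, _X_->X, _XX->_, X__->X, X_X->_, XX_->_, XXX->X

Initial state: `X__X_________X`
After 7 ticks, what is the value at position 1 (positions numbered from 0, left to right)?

X

XXXXX_______XX
_XXX_X_____X__
X_X__XX___XXX_
X_XXX__X_X_X_X
X__X_XXX_X_X_X
XXXX__X__X_X_X
_XX_XXXXXX_X_X
position 1 holds X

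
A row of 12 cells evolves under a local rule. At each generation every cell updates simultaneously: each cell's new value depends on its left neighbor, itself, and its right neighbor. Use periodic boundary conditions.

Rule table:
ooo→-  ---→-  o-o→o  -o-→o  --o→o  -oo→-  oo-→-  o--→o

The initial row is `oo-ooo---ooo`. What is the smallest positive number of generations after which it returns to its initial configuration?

--o---o-o---
-ooo-ooooo--
o---o-----o-
oo-ooo---ooo

4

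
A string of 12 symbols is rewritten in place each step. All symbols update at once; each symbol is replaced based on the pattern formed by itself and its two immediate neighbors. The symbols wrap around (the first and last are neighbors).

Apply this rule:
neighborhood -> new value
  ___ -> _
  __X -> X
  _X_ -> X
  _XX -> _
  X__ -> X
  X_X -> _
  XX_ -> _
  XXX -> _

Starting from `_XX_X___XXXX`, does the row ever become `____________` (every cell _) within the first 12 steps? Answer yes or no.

no

____XX_X____
___X___XX___
__XXX_X__X__
_X____XXXXX_
XXX__X_____X
___XXXX___X_
__X____X_XXX
XXXX__XX____
____XX__X__X
X__X__XXXXXX
_XXXXX______
X_____X_____
step 12 is X_____X_____, still not uniform _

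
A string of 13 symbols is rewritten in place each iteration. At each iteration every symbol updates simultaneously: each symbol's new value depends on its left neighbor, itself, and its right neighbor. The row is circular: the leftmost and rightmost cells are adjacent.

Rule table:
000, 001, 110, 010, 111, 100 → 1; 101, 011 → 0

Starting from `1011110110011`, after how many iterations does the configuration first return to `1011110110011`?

1001110011101
1110111101100
0110011100111
0011101111011
1101100111001
1100111011110
0111011001110
1011001110111
1001110110011
1110110011101
1110011101100
0111101100111
0011100111011
1101111011001
1100111001110
0111011110110
1011001110011
1001110111101
1110110011100
0110011101111
0011101100111
1101100111011
1100111011001
1111011001110
0111001110110
1011110110011

26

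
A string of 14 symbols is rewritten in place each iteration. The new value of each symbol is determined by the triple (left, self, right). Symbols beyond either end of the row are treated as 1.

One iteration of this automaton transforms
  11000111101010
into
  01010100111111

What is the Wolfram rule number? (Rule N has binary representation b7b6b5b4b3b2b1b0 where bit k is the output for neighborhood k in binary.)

position 0: 111 → 0  (bit 7 = 0)
position 1: 110 → 1  (bit 6 = 1)
position 9: 101 → 1  (bit 5 = 1)
position 2: 100 → 0  (bit 4 = 0)
position 5: 011 → 1  (bit 3 = 1)
position 10: 010 → 1  (bit 2 = 1)
position 4: 001 → 0  (bit 1 = 0)
position 3: 000 → 1  (bit 0 = 1)
bits b7..b0 = 01101101 = 109

109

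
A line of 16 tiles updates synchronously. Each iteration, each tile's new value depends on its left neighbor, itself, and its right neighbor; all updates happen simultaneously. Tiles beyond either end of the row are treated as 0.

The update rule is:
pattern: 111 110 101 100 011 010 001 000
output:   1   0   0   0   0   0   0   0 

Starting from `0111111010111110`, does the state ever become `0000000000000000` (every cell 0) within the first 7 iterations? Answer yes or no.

0011110000011100
0001100000001000
0000000000000000
all cells are 0 at iteration 3

yes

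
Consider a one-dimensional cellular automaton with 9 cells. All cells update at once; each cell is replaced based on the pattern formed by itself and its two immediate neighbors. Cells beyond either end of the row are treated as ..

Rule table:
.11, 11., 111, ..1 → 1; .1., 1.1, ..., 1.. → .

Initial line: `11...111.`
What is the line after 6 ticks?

11..1111.
11.11111.
11.11111.  (fixed point — unchanged through tick 6)

11.11111.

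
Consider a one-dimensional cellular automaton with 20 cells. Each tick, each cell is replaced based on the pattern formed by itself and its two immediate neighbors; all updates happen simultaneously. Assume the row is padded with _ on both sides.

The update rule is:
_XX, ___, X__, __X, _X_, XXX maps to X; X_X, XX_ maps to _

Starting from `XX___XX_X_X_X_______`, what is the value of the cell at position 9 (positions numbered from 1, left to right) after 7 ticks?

X_XXXX__X_X_XXXXXXXX
X_XXX_XXX_X_XXXXXXX_
X_XX__XX__X_XXXXXX_X
X_X_XXX_XXX_XXXXX__X
X_X_XX__XX__XXXX_XXX
X_X_X_XXX_XXXXX__XX_
X_X_X_XX__XXXX_XXX_X
position 9 holds _

_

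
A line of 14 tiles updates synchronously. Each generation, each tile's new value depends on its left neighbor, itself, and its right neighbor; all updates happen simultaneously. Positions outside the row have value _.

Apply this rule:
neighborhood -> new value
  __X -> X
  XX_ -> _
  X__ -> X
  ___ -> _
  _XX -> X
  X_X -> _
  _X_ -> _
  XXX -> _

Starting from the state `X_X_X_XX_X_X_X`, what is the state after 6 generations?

_X_X_____X_X__

generation 1: ______X_______
generation 2: _____X_X______
generation 3: ____X___X_____
generation 4: ___X_X_X_X____
generation 5: __X_______X___
generation 6: _X_X_____X_X__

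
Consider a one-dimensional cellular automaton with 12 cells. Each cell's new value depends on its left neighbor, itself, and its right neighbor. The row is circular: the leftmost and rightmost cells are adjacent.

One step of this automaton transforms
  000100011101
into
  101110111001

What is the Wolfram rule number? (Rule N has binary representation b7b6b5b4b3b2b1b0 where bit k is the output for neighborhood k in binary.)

position 8: 111 → 1  (bit 7 = 1)
position 9: 110 → 0  (bit 6 = 0)
position 10: 101 → 0  (bit 5 = 0)
position 0: 100 → 1  (bit 4 = 1)
position 7: 011 → 1  (bit 3 = 1)
position 3: 010 → 1  (bit 2 = 1)
position 2: 001 → 1  (bit 1 = 1)
position 1: 000 → 0  (bit 0 = 0)
bits b7..b0 = 10011110 = 158

158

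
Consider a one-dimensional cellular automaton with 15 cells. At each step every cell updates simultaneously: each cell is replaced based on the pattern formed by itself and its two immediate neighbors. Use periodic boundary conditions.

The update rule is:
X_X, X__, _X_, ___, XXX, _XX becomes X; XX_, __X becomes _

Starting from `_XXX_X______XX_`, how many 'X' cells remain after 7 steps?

_XX_XXXXXXX_X_X
XX_XXXXXXX_XXXX
X_XXXXXXX_XXXXX
_XXXXXXX_XXXXXX
XXXXXXX_XXXXXX_
XXXXXX_XXXXXX_X
XXXXX_XXXXXX_XX
count of X: 13

13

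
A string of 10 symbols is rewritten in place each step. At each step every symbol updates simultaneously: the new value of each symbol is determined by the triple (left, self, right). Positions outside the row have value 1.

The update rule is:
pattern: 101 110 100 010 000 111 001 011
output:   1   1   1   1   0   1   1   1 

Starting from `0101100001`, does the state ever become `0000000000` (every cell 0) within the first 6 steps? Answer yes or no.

1111110011
1111111111
1111111111  (fixed point — unchanged through step 6)
step 6 is 1111111111, still not uniform 0

no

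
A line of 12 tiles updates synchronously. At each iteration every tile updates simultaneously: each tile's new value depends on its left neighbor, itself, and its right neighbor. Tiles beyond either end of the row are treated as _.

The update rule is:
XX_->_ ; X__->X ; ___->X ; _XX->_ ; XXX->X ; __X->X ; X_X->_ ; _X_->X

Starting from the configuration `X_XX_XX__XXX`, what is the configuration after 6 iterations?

X______XX_X_
XXXXXXX___XX
_XXXXX_XXX__
X_XXX___X_XX
X__X_XXXX___
XXXX__XX_XXX

XXXX__XX_XXX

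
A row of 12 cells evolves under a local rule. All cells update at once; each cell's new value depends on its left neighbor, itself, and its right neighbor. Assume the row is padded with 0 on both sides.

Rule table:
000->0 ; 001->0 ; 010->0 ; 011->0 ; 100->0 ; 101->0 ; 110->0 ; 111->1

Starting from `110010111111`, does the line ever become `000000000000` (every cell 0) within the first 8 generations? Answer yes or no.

000000011110
000000001100
000000000000
all cells are 0 at generation 3

yes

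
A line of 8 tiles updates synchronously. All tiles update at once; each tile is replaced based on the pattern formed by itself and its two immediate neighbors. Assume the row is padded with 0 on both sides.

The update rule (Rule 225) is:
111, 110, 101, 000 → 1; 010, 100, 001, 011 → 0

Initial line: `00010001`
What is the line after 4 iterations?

10000001

iteration 1: 11000100
iteration 2: 01010001
iteration 3: 00100100
iteration 4: 10000001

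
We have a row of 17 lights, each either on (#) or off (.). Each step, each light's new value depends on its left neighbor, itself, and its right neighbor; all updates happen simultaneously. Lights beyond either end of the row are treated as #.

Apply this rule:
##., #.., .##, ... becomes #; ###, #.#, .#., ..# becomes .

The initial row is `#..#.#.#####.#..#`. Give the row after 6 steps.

step 1: ##.....#...#..#.#
step 2: .#####..##..#...#
step 3: .#...##.###..##.#
step 4: ..##.##.#.##.##.#
step 5: #.##.##...##.##.#
step 6: #.##.####.##.##.#

#.##.####.##.##.#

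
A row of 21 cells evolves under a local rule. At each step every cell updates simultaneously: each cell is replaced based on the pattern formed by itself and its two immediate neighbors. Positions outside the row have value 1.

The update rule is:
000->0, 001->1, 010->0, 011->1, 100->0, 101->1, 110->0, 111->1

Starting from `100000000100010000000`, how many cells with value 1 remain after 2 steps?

000000001000100000001
000000010001000000011
count of 1: 4

4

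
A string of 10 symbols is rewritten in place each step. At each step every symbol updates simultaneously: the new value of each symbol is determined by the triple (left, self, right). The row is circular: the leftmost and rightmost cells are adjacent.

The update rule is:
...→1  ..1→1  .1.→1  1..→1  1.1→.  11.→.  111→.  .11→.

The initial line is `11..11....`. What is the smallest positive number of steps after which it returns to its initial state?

2

step 1: ..11..1111
step 2: 11..11....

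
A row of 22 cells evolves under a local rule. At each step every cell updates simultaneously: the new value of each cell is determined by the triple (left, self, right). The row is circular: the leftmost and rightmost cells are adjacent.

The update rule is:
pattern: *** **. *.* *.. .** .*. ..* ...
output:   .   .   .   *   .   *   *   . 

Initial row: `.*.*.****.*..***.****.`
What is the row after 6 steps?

step 1: **.*......***........*
step 2: ...**....*...*......*.
step 3: ..*..*..***.***....***
step 4: ********.......*..*...
step 5: ........*.....******.*
step 6: *......***...*.......*

*......***...*.......*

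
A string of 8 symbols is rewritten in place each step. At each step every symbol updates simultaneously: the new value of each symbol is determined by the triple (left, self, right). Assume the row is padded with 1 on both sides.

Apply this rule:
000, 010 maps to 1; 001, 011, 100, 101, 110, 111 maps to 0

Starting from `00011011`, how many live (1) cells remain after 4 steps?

5

step 1: 01000000
step 2: 01011110
step 3: 01000000  (repeats step 1; period 2)
step 4: 01011110
count of 1: 5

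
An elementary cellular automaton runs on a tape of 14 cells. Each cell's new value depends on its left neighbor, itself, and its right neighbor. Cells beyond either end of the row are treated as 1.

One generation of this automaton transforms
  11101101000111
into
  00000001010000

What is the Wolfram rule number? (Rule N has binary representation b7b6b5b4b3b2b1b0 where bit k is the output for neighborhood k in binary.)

position 0: 111 → 0  (bit 7 = 0)
position 2: 110 → 0  (bit 6 = 0)
position 3: 101 → 0  (bit 5 = 0)
position 8: 100 → 0  (bit 4 = 0)
position 4: 011 → 0  (bit 3 = 0)
position 7: 010 → 1  (bit 2 = 1)
position 10: 001 → 0  (bit 1 = 0)
position 9: 000 → 1  (bit 0 = 1)
bits b7..b0 = 00000101 = 5

5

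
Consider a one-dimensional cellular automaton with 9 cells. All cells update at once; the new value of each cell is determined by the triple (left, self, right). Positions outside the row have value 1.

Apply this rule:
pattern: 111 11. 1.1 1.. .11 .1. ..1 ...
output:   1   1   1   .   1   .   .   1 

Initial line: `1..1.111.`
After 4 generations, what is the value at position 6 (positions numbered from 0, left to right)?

1...11111
1.1.11111
11.111111
111111111
position 6 holds 1

1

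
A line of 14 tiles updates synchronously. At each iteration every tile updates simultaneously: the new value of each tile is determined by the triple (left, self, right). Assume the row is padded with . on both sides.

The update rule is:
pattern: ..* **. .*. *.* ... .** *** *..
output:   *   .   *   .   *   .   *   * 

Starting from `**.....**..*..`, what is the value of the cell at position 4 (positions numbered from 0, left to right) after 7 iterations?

..*****..*****
**.***.**.***.
....*......*.*
************.*
.**********..*
*.********.***
*..******...*.
position 4 holds *

*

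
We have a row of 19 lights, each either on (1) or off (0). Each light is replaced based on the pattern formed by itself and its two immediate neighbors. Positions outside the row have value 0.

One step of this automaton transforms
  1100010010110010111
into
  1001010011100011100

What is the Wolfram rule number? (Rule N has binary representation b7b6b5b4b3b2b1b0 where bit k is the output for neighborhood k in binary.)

position 17: 111 → 0  (bit 7 = 0)
position 1: 110 → 0  (bit 6 = 0)
position 9: 101 → 1  (bit 5 = 1)
position 2: 100 → 0  (bit 4 = 0)
position 0: 011 → 1  (bit 3 = 1)
position 5: 010 → 1  (bit 2 = 1)
position 4: 001 → 0  (bit 1 = 0)
position 3: 000 → 1  (bit 0 = 1)
bits b7..b0 = 00101101 = 45

45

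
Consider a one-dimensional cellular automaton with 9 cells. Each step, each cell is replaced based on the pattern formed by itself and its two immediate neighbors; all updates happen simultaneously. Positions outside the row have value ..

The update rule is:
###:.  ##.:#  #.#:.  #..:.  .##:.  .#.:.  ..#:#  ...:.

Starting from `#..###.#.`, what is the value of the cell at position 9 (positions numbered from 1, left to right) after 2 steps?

..#..#...
.#..#....
position 9 holds .

.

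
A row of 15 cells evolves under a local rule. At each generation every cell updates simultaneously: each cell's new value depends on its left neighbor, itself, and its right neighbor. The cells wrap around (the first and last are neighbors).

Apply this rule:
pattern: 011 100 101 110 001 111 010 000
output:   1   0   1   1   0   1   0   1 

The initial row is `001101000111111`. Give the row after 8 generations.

generation 1: 001110010111111
generation 2: 001110001111111
generation 3: 001110101111111
generation 4: 001111011111111
generation 5: 001111111111111
generation 6: 001111111111111  (fixed point — unchanged through generation 8)

001111111111111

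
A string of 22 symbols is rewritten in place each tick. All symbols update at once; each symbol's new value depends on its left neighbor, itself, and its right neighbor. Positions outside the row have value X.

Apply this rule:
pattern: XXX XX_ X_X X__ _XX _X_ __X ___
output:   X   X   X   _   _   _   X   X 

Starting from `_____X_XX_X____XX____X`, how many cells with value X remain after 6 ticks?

_XXXX_X_XX__XXX_X_XXX_
X_XXXX_X_X_X_XXX_X_XXX
XX_XXXX_X_X_X_XXX_X_XX
XXX_XXXX_X_X_X_XXX_X_X
XXXX_XXXX_X_X_X_XXX_X_
XXXXX_XXXX_X_X_X_XXX_X
count of X: 16

16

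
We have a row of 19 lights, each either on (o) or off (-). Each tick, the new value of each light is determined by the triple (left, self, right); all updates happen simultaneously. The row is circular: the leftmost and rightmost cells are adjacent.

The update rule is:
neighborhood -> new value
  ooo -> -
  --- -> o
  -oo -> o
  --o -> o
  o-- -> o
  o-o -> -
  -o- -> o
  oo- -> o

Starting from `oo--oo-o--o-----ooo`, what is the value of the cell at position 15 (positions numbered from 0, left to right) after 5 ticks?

o

-ooooo-oooooooooo--
oo---o-o--------ooo
-ooooo-oooooooooo--  (repeats tick 1; period 2)
tick 5: -ooooo-oooooooooo--
position 15 holds o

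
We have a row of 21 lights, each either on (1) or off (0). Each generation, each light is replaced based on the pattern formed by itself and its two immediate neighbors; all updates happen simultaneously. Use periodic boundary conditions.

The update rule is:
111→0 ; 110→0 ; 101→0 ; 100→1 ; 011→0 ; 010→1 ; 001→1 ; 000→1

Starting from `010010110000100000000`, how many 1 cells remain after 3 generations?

18

111110001111111111111
000001110000000000000
111110001111111111111
count of 1: 18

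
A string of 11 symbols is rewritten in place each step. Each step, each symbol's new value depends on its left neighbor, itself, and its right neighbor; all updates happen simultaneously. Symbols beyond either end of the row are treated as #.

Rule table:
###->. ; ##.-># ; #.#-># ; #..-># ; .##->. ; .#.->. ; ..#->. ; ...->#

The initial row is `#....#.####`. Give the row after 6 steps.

####..#....
...##..###.
##..##...##
.##..###...
#.##...###.
##.###...##

##.###...##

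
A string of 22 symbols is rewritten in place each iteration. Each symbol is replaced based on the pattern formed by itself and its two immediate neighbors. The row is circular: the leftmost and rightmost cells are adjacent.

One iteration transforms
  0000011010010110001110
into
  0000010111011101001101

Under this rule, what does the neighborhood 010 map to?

1

At position 8 the neighborhood is 010; the next row has 1 there.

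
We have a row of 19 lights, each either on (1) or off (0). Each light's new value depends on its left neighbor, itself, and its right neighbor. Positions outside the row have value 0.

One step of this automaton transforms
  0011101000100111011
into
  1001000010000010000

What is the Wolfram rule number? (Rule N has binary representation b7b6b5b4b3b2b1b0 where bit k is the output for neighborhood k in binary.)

position 3: 111 → 1  (bit 7 = 1)
position 4: 110 → 0  (bit 6 = 0)
position 5: 101 → 0  (bit 5 = 0)
position 7: 100 → 0  (bit 4 = 0)
position 2: 011 → 0  (bit 3 = 0)
position 6: 010 → 0  (bit 2 = 0)
position 1: 001 → 0  (bit 1 = 0)
position 0: 000 → 1  (bit 0 = 1)
bits b7..b0 = 10000001 = 129

129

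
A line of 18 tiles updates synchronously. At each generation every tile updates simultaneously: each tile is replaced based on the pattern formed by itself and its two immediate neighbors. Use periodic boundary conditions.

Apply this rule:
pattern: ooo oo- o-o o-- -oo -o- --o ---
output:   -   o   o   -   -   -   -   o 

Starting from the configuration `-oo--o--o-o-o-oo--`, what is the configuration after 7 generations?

--o------o-o-o-o-o
----oooo--o-o-o-o-
ooo----o---o-o-o--
--o-oo---o--o-o---
o--o-o-o-----o--oo
o---o-o--ooo------
--o--o-----o-oooo-

--o--o-----o-oooo-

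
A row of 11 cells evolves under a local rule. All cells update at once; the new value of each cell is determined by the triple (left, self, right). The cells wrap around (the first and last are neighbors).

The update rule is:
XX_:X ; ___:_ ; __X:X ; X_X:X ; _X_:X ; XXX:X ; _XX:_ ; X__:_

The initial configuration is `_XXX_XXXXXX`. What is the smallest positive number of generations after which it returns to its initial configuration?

X_XXX_XXXXX
XX_XXX_XXXX
XXX_XXX_XXX
XXXX_XXX_XX
XXXXX_XXX_X
XXXXXX_XXX_
_XXXXXX_XXX
X_XXXXXX_XX
XX_XXXXXX_X
XXX_XXXXXX_
_XXX_XXXXXX

11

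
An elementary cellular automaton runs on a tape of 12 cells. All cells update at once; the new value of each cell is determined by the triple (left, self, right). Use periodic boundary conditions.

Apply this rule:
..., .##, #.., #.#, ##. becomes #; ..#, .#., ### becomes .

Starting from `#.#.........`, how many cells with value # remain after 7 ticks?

tick 1: .#.########.
tick 2: ..##......##
tick 3: #.#######.##
tick 4: ###.....###.
tick 5: #.#####.#.##
tick 6: ###...##.##.
tick 7: #.###.######
count of #: 10

10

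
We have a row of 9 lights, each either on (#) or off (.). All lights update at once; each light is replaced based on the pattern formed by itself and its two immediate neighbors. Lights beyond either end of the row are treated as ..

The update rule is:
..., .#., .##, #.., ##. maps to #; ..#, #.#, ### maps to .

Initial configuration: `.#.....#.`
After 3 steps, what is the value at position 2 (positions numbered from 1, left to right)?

#

.#####.##
.#...#.##
.###.#.##
position 2 holds #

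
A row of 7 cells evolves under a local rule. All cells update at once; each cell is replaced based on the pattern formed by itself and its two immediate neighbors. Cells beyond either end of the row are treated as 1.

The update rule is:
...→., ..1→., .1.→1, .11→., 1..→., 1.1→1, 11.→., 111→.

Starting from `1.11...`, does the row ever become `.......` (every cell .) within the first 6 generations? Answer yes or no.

yes

generation 1: .1.....
generation 2: 11.....
generation 3: .......
all cells are . at generation 3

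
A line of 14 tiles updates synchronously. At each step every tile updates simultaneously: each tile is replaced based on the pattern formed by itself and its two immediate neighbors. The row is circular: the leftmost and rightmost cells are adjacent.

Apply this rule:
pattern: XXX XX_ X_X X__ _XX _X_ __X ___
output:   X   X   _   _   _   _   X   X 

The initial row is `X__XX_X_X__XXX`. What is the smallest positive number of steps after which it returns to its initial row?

step 1: X_X_X_____X_XX
step 2: X_____XXXX___X
step 3: X_XXXX_XXX_XX_
step 4: ___XXX__XX__X_
step 5: XXX_XX_X_X_X__
step 6: _XX__X_______X
step 7: __X_X__XXXXXX_
step 8: XX____X_XXXXX_
step 9: _X_XXX___XXXX_
step 10: X___XX_XX_XXX_
step 11: __XX_X__X__XX_
step 12: XX_X___X__X_X_
step 13: _X___XX__X____
step 14: X__XX_X_X__XXX

14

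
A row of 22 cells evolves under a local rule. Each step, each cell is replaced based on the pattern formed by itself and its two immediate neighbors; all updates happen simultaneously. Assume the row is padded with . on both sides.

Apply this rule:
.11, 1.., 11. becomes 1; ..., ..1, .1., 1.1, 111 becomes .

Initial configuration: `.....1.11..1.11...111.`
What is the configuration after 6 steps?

...........1.11..11.11

.......111...111..1.11
.......1.11..1.11...11
.........111...111..11
.........1.11..1.11.11
...........111...11.11
...........1.11..11.11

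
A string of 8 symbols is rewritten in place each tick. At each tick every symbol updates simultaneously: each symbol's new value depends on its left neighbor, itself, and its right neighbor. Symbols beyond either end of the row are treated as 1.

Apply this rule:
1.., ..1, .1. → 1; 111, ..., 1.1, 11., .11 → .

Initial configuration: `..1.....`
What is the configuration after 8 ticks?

1111...1
....1.1.
1..11.1.
.11...1.
...1.11.
1.11....
....1..1
1..1111.

1..1111.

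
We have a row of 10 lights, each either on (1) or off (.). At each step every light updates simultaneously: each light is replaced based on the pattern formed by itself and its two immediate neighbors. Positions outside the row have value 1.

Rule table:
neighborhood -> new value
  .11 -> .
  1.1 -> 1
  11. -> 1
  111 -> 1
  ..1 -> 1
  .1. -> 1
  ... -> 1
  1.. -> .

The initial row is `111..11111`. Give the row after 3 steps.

111.1.1111
111111.111
1111111.11

1111111.11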